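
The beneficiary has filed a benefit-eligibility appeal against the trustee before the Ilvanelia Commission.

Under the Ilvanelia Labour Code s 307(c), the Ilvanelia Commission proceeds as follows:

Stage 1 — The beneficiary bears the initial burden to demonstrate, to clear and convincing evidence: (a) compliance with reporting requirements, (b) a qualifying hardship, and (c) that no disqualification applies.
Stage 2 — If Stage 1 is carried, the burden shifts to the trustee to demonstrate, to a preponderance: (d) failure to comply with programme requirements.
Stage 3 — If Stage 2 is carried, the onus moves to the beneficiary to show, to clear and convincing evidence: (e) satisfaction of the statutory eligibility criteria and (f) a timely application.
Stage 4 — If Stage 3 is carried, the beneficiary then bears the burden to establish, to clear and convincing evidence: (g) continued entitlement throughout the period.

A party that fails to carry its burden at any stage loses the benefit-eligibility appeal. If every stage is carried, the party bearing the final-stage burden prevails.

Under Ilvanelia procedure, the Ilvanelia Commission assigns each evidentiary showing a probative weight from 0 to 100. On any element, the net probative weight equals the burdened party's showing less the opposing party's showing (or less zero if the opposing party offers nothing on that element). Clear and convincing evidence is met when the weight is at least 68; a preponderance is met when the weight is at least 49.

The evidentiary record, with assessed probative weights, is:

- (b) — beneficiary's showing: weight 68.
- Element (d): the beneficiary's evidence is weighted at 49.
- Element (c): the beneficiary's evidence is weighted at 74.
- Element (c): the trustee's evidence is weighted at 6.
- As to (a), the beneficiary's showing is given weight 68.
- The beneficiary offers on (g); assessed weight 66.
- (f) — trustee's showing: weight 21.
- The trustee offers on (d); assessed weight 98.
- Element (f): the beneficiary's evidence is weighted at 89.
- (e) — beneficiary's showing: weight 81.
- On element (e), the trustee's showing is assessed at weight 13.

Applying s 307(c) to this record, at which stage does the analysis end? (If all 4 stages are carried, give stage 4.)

Stage 1 — burden on beneficiary; standard: clear and convincing evidence (weight is at least 68).
    (a): 68 ≥ 68 [met]
    (b): 68 ≥ 68 [met]
    (c): 74 − 6 = 68 ≥ 68 [met]
  All elements met. The burden passes to the trustee.
Stage 2 — burden on trustee; standard: a preponderance (weight is at least 49).
    (d): 98 − 49 = 49 ≥ 49 [met]
  Stage 2 carried; the burden shifts to the beneficiary.
Stage 3 — burden on beneficiary; standard: clear and convincing evidence (weight is at least 68).
    (e): 81 − 13 = 68 ≥ 68 [met]
    (f): 89 − 21 = 68 ≥ 68 [met]
  Stage 3 carried; the burden remains with the beneficiary.
Stage 4 — burden on beneficiary; standard: clear and convincing evidence (weight is at least 68).
    (g): 66 < 68 [not met]
  Stage 4 not carried; the beneficiary fails its burden.
The analysis ends at Stage 4; the trustee prevails.

stage 4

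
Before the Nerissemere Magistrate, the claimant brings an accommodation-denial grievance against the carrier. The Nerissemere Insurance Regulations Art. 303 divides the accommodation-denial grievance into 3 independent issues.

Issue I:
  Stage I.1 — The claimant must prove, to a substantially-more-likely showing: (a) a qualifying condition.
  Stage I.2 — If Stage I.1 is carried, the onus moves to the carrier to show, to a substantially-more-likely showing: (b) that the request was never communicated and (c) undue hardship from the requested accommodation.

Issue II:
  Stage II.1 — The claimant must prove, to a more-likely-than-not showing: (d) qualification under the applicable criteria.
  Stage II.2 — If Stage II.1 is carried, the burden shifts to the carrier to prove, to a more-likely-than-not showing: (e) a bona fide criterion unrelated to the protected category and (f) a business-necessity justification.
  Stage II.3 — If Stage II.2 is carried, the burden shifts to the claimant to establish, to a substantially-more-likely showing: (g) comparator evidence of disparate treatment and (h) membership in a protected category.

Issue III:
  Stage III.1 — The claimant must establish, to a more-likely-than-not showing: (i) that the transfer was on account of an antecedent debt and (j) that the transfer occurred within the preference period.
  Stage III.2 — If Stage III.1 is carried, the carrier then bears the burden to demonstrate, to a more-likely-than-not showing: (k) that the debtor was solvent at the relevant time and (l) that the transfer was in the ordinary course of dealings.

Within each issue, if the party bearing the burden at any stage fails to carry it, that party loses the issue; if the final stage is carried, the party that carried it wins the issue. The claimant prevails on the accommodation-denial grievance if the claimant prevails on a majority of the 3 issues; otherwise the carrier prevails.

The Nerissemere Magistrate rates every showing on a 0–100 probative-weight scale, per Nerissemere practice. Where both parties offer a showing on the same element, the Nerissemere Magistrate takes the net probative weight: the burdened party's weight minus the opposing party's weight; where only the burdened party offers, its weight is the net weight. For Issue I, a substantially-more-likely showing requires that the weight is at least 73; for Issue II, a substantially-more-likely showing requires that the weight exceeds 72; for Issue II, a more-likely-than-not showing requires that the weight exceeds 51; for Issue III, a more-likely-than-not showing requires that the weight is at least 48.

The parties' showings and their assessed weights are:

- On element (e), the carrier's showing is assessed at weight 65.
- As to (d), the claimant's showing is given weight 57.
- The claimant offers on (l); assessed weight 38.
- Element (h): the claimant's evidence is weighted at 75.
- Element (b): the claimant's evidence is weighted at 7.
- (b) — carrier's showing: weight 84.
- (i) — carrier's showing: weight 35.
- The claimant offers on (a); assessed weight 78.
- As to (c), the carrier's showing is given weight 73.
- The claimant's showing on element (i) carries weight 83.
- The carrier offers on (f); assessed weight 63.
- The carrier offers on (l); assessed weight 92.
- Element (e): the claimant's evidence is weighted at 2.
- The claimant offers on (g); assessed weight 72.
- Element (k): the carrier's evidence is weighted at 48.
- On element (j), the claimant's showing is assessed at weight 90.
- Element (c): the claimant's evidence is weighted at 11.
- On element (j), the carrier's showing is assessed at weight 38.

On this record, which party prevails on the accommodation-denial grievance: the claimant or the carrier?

carrier

— Issue I —
At Stage I.1 the claimant must meet a substantially-more-likely showing (weight is at least 73): on (a) the weight is 78, ≥ 73, so (a) meets the standard.
  All elements met. The burden passes to the carrier.
At Stage I.2 the carrier must meet a substantially-more-likely showing (weight is at least 73): on (b) the weight is 84 less the opposing 7 gives net 77, ≥ 73, so (b) meets the standard; on (c) the weight is 73 less the opposing 11 gives net 62, < 73, so (c) does not meet the standard.
  Stage I.2 not carried; the carrier fails its burden.
So the claimant prevails on this issue.
— Issue II —
Stage II.1 (claimant, a more-likely-than-not showing, weight exceeds 51): (d) 57 > 51 — meets.
  The claimant carries Stage II.1; the carrier now bears the burden.
Stage II.2 (carrier, a more-likely-than-not showing, weight exceeds 51): (e) net 65−2=63 > 51 — meets; (f) 63 > 51 — meets.
  Stage II.2 is satisfied; the onus moves to the claimant.
Stage II.3 (claimant, a substantially-more-likely showing, weight exceeds 72): (g) 72 ≤ 72 — fails; (h) 75 > 72 — meets.
  Stage II.3 not carried; the claimant fails its burden.
The carrier prevails on this issue.
— Issue III —
Stage III.1 — burden on claimant; standard: a more-likely-than-not showing (weight is at least 48).
    (i): 83 − 35 = 48 ≥ 48 [met]
    (j): 90 − 38 = 52 ≥ 48 [met]
  The claimant carries Stage III.1; the carrier now bears the burden.
Stage III.2 — burden on carrier; standard: a more-likely-than-not showing (weight is at least 48).
    (k): 48 ≥ 48 [met]
    (l): 92 − 38 = 54 ≥ 48 [met]
  All elements met at the final stage.
With every stage satisfied, the carrier prevails on this issue.
Per-issue: Issue I → claimant; Issue II → carrier; Issue III → carrier. The claimant must prevail on a majority of issues; overall, the carrier prevails.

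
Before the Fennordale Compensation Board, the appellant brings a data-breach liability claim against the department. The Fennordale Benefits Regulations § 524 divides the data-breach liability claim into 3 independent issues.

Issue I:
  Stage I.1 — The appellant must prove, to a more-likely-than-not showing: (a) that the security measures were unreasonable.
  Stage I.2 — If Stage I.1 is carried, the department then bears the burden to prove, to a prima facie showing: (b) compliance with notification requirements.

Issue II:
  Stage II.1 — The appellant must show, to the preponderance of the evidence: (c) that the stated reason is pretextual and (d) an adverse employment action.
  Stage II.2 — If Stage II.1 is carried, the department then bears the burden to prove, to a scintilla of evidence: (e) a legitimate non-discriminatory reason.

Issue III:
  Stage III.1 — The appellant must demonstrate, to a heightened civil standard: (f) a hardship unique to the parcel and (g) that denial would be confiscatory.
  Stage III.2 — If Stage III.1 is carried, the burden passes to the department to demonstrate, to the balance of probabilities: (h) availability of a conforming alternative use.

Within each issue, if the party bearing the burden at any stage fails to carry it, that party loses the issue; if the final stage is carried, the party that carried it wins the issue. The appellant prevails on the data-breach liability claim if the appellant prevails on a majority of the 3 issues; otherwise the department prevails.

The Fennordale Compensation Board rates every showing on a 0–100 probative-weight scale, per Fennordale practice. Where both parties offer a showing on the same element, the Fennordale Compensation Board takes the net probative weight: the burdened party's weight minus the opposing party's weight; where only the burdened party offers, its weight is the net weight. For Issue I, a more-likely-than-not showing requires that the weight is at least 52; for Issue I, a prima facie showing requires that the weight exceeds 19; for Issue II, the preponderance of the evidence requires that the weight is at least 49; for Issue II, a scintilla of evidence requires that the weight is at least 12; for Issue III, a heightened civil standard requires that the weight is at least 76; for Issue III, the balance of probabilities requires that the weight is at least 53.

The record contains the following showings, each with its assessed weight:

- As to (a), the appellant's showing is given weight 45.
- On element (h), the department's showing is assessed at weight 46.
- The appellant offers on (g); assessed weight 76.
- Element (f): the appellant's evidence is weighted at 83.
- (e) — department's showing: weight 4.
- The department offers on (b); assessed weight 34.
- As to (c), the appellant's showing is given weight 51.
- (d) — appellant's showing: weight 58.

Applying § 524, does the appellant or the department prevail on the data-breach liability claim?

appellant

— Issue I —
Stage I.1 (appellant, a more-likely-than-not showing, weight is at least 52): (a) 45 < 52 — fails.
  Stage I.1 not carried; the appellant fails its burden.
So the department prevails on this issue.
— Issue II —
Stage II.1 (appellant, the preponderance of the evidence, weight is at least 49): (c) 51 ≥ 49 — meets; (d) 58 ≥ 49 — meets.
  The appellant carries Stage II.1; the department now bears the burden.
Stage II.2 (department, a scintilla of evidence, weight is at least 12): (e) 4 < 12 — fails.
  Stage II.2 not carried; the department fails its burden.
So the appellant prevails on this issue.
— Issue III —
At Stage III.1 the appellant must meet a heightened civil standard (weight is at least 76): on (f) the weight is 83, which does reach 76, so (f) meets the standard; on (g) the weight is 76, which does reach 76, so (g) meets the standard.
  All elements met. The burden passes to the department.
At Stage III.2 the department must meet the balance of probabilities (weight is at least 53): on (h) the weight is 46, < 53, so (h) does not meet the standard.
  Stage III.2 not carried; the department fails its burden.
The analysis ends at Stage III.2; the appellant prevails on this issue.
Per-issue: Issue I → department; Issue II → appellant; Issue III → appellant. The appellant must prevail on a majority of issues; overall, the appellant prevails.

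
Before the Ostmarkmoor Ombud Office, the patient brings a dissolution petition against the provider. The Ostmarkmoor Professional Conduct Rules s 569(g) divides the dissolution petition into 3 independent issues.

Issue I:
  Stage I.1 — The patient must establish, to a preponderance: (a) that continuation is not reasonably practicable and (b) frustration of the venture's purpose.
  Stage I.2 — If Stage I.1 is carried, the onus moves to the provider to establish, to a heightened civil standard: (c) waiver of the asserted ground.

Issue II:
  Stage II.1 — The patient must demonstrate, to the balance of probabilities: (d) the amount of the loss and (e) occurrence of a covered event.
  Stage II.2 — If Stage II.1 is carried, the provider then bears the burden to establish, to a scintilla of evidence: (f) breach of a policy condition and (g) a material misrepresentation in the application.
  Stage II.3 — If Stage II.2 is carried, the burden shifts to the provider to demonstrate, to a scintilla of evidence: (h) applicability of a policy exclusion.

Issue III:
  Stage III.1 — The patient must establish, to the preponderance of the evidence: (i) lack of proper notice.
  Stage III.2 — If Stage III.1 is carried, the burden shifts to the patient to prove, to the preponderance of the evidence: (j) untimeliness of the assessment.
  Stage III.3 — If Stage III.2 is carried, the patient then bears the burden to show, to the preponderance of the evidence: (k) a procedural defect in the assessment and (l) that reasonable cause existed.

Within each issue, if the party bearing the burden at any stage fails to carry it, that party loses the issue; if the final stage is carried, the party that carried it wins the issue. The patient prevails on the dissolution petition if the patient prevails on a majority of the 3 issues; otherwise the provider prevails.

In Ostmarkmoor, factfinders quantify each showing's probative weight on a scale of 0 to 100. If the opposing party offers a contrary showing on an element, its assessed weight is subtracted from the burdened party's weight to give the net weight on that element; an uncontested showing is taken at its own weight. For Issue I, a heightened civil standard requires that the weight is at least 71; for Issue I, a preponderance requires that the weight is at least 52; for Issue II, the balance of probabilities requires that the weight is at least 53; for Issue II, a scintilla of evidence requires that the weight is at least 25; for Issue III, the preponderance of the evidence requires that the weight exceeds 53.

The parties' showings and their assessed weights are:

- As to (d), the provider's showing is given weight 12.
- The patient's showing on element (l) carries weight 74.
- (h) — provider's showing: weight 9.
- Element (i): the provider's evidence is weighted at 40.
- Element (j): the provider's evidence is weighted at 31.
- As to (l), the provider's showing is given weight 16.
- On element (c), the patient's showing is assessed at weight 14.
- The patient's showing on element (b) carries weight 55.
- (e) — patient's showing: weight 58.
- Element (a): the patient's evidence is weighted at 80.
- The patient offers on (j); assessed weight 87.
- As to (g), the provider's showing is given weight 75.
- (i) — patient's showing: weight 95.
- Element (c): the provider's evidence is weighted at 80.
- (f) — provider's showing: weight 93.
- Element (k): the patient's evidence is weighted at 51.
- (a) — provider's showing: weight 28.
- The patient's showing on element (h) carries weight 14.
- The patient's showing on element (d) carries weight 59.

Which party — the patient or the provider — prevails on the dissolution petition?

provider

— Issue I —
Stage I.1 — burden on patient; standard: a preponderance (weight is at least 52).
    (a): 80 − 28 = 52 ≥ 52 [met]
    (b): 55 ≥ 52 [met]
  All elements met. The burden passes to the provider.
Stage I.2 — burden on provider; standard: a heightened civil standard (weight is at least 71).
    (c): 80 − 14 = 66 < 71 [not met]
  Not every element is met, so the provider fails to carry Stage I.2.
The analysis ends at Stage I.2; the patient prevails on this issue.
— Issue II —
Stage II.1 (patient, the balance of probabilities, weight is at least 53): (d) net 59−12=47 < 53 — fails; (e) 58 ≥ 53 — meets.
  Stage II.1 not carried; the patient fails its burden.
So the provider prevails on this issue.
— Issue III —
Stage III.1 (patient, the preponderance of the evidence, weight exceeds 53): (i) net 95−40=55 > 53 — meets.
  Stage III.1 is satisfied; the patient continues to bear the burden.
Stage III.2 (patient, the preponderance of the evidence, weight exceeds 53): (j) net 87−31=56 > 53 — meets.
  Stage III.2 is satisfied; the patient continues to bear the burden.
Stage III.3 (patient, the preponderance of the evidence, weight exceeds 53): (k) 51 ≤ 53 — fails; (l) net 74−16=58 > 53 — meets.
  Not every element is met, so the patient fails to carry Stage III.3.
The provider prevails on this issue.
Per-issue: Issue I → patient; Issue II → provider; Issue III → provider. The patient must prevail on a majority of issues; overall, the provider prevails.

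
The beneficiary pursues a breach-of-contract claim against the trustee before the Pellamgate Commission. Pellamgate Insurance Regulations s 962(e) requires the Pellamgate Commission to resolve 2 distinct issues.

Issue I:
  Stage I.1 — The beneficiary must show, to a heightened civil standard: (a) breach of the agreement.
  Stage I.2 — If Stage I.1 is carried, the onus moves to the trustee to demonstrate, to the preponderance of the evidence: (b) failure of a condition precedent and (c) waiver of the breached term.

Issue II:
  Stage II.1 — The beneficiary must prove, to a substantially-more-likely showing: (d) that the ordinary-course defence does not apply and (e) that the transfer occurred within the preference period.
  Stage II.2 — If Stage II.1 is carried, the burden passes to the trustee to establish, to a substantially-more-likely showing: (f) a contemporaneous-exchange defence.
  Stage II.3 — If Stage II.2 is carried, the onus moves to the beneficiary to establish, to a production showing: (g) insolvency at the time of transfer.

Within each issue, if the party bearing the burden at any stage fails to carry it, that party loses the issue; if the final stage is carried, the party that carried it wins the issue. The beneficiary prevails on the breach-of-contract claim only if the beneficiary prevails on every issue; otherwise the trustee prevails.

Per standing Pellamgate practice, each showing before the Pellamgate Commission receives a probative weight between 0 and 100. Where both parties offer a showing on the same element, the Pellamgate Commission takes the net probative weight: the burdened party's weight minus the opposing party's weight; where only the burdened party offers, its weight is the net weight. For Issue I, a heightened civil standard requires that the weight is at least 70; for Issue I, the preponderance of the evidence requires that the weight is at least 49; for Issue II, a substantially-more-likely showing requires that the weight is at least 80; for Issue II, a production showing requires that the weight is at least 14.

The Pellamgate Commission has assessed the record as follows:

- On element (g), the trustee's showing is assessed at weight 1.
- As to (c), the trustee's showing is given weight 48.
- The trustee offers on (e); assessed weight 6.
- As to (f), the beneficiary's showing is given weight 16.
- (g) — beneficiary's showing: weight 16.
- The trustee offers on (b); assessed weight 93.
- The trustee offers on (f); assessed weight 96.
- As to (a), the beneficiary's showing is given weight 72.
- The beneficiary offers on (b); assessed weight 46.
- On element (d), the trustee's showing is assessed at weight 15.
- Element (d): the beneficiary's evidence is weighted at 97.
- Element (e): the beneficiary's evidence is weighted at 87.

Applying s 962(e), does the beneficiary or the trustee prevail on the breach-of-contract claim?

— Issue I —
Stage I.1 (beneficiary, a heightened civil standard, weight is at least 70): (a) 72 ≥ 70 — meets.
  All elements met. The burden passes to the trustee.
Stage I.2 (trustee, the preponderance of the evidence, weight is at least 49): (b) net 93−46=47 < 49 — fails; (c) 48 < 49 — fails.
  Stage I.2 not carried; the trustee fails its burden.
The beneficiary prevails on this issue.
— Issue II —
Stage II.1 (beneficiary, a substantially-more-likely showing, weight is at least 80): (d) net 97−15=82 ≥ 80 — meets; (e) net 87−6=81 ≥ 80 — meets.
  Stage II.1 carried; the burden shifts to the trustee.
Stage II.2 (trustee, a substantially-more-likely showing, weight is at least 80): (f) net 96−16=80 ≥ 80 — meets.
  All elements met. The burden passes to the beneficiary.
Stage II.3 (beneficiary, a production showing, weight is at least 14): (g) net 16−1=15 ≥ 14 — meets.
  All elements met at the final stage.
Every stage carried; the beneficiary prevails on this issue.
Per-issue: Issue I → beneficiary; Issue II → beneficiary. The beneficiary must prevail on every issue; overall, the beneficiary prevails.

beneficiary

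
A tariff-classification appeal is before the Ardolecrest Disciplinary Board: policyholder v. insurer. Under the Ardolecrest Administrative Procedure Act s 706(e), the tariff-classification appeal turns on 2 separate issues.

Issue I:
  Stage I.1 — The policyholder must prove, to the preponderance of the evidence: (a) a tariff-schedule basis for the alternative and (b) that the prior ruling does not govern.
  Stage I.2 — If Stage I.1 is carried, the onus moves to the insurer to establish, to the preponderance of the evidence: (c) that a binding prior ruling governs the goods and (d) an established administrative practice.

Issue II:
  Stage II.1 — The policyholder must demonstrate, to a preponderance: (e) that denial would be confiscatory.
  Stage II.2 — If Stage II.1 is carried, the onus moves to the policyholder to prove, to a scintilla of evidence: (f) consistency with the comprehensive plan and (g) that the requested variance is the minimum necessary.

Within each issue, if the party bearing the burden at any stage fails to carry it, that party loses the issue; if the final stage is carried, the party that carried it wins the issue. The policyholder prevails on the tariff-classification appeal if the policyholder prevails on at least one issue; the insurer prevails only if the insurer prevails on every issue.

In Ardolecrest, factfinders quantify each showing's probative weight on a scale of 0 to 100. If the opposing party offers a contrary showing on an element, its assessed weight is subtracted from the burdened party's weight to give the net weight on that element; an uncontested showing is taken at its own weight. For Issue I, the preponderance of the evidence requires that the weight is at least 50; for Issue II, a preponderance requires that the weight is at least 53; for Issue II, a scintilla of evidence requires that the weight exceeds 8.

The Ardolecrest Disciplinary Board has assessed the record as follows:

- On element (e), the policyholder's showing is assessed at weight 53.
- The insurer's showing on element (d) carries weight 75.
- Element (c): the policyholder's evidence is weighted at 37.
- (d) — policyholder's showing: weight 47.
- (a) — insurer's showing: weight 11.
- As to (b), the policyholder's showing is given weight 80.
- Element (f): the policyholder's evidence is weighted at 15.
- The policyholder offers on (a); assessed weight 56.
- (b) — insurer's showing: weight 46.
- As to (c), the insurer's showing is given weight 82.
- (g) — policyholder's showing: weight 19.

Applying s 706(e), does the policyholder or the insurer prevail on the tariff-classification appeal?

policyholder

— Issue I —
Stage I.1 — burden on policyholder; standard: the preponderance of the evidence (weight is at least 50).
    (a): 56 − 11 = 45 < 50 [not met]
    (b): 80 − 46 = 34 < 50 [not met]
  Not every element is met, so the policyholder fails to carry Stage I.1.
The analysis ends at Stage I.1; the insurer prevails on this issue.
— Issue II —
Stage II.1 (policyholder, a preponderance, weight is at least 53): (e) 53 ≥ 53 — meets.
  Stage II.1 is satisfied; the policyholder continues to bear the burden.
Stage II.2 (policyholder, a scintilla of evidence, weight exceeds 8): (f) 15 > 8 — meets; (g) 19 > 8 — meets.
  The policyholder carries the last stage.
With every stage satisfied, the policyholder prevails on this issue.
Per-issue: Issue I → insurer; Issue II → policyholder. The policyholder must prevail on at least one issue; overall, the policyholder prevails.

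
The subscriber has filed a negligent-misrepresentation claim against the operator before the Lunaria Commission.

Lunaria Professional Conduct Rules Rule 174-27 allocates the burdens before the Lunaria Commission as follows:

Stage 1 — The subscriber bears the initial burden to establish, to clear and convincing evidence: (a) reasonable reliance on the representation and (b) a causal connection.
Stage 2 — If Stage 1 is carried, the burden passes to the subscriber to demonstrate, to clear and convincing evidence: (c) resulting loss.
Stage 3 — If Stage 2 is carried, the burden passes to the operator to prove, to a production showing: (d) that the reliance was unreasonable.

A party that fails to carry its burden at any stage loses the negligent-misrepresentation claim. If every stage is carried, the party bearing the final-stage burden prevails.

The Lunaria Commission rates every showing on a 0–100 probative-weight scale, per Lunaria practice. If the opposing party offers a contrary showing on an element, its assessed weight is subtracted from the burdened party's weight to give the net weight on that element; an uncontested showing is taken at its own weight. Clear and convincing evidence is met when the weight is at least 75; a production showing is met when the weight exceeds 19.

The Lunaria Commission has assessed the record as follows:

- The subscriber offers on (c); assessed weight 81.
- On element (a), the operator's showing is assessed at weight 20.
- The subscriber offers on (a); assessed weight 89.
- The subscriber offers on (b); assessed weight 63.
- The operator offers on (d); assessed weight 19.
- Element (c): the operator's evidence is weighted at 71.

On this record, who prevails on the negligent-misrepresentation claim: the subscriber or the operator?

Stage 1 (subscriber, clear and convincing evidence, weight is at least 75): (a) net 89−20=69 < 75 — fails; (b) 63 < 75 — fails.
  Not every element is met, so the subscriber fails to carry Stage 1.
The operator prevails.

operator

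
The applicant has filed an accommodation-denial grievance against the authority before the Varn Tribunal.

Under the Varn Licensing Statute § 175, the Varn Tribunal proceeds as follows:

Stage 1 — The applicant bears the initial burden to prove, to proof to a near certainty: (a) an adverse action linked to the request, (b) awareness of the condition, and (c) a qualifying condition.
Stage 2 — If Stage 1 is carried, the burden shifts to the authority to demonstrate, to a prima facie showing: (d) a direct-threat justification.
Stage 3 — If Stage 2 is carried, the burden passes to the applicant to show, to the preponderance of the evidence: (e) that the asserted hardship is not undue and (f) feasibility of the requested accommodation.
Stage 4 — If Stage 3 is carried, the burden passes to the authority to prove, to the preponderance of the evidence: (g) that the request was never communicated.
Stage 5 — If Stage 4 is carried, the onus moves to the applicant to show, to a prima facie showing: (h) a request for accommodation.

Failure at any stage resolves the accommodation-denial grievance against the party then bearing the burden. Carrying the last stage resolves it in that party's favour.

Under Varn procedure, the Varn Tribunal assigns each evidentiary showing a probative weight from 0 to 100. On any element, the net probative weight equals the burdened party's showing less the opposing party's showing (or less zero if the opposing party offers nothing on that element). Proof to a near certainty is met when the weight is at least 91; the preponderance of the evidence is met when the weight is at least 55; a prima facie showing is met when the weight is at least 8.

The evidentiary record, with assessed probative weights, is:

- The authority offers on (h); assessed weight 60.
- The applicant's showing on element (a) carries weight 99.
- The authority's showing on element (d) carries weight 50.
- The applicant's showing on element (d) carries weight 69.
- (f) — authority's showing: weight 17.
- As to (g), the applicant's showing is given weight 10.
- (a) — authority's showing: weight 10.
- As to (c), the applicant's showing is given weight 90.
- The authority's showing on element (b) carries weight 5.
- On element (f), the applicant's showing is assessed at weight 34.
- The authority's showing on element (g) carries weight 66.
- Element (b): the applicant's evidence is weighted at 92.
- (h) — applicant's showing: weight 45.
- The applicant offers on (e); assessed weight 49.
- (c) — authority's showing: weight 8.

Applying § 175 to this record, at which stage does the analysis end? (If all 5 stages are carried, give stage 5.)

Stage 1 (applicant, proof to a near certainty, weight is at least 91): (a) net 99−10=89 < 91 — fails; (b) net 92−5=87 < 91 — fails; (c) net 90−8=82 < 91 — fails.
  Stage 1 not carried; the applicant fails its burden.
The analysis ends at Stage 1; the authority prevails.

stage 1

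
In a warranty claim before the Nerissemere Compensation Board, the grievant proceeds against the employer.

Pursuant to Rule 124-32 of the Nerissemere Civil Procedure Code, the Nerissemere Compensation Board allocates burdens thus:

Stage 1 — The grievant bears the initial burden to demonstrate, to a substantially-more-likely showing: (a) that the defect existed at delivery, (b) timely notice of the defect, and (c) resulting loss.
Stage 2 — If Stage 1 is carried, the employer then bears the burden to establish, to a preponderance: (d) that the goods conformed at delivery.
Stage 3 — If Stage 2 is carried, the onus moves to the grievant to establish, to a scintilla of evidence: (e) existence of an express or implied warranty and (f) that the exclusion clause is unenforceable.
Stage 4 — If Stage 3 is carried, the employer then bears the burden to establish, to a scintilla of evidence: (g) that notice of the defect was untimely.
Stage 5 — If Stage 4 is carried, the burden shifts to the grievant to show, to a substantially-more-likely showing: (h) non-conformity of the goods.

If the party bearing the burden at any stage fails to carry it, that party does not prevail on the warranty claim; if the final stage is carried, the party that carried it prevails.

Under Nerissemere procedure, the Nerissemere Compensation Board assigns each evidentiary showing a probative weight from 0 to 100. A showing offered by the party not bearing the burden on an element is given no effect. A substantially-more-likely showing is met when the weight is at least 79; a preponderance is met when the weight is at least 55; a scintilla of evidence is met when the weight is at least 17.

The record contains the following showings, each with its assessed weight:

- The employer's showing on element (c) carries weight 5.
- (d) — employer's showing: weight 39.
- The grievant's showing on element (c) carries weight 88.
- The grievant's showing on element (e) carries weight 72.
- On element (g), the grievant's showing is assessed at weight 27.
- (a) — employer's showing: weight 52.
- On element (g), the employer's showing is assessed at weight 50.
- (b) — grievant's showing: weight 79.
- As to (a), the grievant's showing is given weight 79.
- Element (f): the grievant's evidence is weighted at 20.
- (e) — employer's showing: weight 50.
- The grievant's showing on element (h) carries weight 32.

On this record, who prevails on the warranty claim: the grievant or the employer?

grievant

Stage 1 (grievant, a substantially-more-likely showing, weight is at least 79): (a) 79 (employer's 52 disregarded) ≥ 79 — meets; (b) 79 ≥ 79 — meets; (c) 88 (employer's 5 disregarded) ≥ 79 — meets.
  Stage 1 is satisfied; the onus moves to the employer.
Stage 2 (employer, a preponderance, weight is at least 55): (d) 39 < 55 — fails.
  The employer does not carry Stage 2.
The analysis ends at Stage 2; the grievant prevails.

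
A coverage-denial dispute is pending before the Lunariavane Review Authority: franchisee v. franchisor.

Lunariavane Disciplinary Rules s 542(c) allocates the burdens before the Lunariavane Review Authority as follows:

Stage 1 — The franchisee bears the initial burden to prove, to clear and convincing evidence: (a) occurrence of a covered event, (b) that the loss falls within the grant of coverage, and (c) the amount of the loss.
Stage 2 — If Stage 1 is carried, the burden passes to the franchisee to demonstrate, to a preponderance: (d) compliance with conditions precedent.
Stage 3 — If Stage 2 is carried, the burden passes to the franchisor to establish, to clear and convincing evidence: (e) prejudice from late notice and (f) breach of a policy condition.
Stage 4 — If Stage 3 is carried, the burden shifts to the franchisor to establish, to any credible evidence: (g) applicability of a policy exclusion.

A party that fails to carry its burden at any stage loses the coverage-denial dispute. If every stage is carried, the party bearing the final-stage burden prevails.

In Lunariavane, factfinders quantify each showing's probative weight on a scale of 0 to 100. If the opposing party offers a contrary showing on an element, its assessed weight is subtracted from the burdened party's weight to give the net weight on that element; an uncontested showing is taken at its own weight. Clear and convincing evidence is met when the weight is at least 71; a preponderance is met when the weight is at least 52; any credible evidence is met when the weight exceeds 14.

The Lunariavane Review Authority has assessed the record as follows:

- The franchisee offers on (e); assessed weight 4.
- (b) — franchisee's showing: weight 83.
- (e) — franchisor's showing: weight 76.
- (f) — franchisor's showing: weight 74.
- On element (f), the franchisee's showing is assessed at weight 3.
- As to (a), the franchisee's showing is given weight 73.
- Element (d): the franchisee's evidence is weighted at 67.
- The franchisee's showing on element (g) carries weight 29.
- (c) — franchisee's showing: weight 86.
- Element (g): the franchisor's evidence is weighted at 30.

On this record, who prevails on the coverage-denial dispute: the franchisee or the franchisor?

Stage 1 (franchisee, clear and convincing evidence, weight is at least 71): (a) 73 ≥ 71 — meets; (b) 83 ≥ 71 — meets; (c) 86 ≥ 71 — meets.
  Stage 1 is satisfied; the franchisee continues to bear the burden.
Stage 2 (franchisee, a preponderance, weight is at least 52): (d) 67 ≥ 52 — meets.
  Stage 2 carried; the burden shifts to the franchisor.
Stage 3 (franchisor, clear and convincing evidence, weight is at least 71): (e) net 76−4=72 ≥ 71 — meets; (f) net 74−3=71 ≥ 71 — meets.
  Stage 3 carried; the burden remains with the franchisor.
Stage 4 (franchisor, any credible evidence, weight exceeds 14): (g) net 30−29=1 ≤ 14 — fails.
  Not every element is met, so the franchisor fails to carry Stage 4.
The analysis ends at Stage 4; the franchisee prevails.

franchisee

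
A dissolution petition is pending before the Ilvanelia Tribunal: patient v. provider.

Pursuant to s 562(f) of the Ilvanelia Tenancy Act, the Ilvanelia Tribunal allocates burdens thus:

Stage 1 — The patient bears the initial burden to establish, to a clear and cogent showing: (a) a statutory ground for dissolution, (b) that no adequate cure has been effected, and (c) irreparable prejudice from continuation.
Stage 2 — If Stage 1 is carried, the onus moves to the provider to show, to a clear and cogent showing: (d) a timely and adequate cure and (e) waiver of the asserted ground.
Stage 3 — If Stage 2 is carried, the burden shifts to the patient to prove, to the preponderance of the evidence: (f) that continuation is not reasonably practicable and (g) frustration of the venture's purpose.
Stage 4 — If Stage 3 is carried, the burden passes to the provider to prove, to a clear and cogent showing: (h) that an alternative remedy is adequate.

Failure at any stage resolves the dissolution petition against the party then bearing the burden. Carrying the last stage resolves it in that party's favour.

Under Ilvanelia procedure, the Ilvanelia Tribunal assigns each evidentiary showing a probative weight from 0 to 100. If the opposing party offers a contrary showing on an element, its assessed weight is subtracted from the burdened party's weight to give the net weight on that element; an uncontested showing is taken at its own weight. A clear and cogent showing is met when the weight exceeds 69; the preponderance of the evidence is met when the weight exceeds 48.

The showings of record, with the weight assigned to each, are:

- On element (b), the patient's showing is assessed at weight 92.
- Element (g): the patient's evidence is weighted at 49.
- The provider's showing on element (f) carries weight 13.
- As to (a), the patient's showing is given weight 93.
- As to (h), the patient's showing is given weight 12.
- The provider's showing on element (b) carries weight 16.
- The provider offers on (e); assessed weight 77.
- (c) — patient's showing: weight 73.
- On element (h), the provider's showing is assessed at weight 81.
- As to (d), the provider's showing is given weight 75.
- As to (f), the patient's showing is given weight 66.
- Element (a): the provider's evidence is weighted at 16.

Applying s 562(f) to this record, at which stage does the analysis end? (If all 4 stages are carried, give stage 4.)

Stage 1 — burden on patient; standard: a clear and cogent showing (weight exceeds 69).
    (a): 93 − 16 = 77 > 69 [met]
    (b): 92 − 16 = 76 > 69 [met]
    (c): 73 > 69 [met]
  The patient carries Stage 1; the provider now bears the burden.
Stage 2 — burden on provider; standard: a clear and cogent showing (weight exceeds 69).
    (d): 75 > 69 [met]
    (e): 77 > 69 [met]
  The provider carries Stage 2; the patient now bears the burden.
Stage 3 — burden on patient; standard: the preponderance of the evidence (weight exceeds 48).
    (f): 66 − 13 = 53 > 48 [met]
    (g): 49 > 48 [met]
  Stage 3 carried; the burden shifts to the provider.
Stage 4 — burden on provider; standard: a clear and cogent showing (weight exceeds 69).
    (h): 81 − 12 = 69 ≤ 69 [not met]
  The provider does not carry Stage 4.
The analysis ends at Stage 4; the patient prevails.

stage 4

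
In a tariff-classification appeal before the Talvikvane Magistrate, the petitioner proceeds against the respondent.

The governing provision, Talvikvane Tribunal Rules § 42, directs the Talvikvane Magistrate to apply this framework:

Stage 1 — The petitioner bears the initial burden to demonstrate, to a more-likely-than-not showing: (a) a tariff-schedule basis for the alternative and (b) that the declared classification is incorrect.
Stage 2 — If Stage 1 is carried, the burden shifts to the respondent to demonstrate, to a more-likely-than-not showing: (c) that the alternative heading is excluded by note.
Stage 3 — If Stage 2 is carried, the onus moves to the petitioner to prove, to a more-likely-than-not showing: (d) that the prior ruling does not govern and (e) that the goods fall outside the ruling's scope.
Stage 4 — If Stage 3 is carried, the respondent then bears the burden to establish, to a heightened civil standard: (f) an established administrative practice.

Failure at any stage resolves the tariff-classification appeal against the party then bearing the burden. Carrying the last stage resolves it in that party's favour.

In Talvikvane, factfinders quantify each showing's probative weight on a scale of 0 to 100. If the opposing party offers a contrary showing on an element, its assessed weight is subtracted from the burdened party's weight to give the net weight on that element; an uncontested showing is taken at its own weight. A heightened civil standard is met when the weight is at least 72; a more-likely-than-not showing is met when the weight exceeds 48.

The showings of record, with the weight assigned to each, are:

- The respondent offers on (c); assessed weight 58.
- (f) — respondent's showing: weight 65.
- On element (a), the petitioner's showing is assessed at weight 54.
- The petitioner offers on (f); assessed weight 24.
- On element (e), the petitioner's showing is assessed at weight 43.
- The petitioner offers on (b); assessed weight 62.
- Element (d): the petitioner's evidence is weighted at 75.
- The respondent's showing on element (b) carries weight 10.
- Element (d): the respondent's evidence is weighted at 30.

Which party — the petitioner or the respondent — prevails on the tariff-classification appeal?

respondent

Stage 1 (petitioner, a more-likely-than-not showing, weight exceeds 48): (a) 54 > 48 — meets; (b) net 62−10=52 > 48 — meets.
  Stage 1 carried; the burden shifts to the respondent.
Stage 2 (respondent, a more-likely-than-not showing, weight exceeds 48): (c) 58 > 48 — meets.
  The respondent carries Stage 2; the petitioner now bears the burden.
Stage 3 (petitioner, a more-likely-than-not showing, weight exceeds 48): (d) net 75−30=45 ≤ 48 — fails; (e) 43 ≤ 48 — fails.
  Stage 3 not carried; the petitioner fails its burden.
So the respondent prevails.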